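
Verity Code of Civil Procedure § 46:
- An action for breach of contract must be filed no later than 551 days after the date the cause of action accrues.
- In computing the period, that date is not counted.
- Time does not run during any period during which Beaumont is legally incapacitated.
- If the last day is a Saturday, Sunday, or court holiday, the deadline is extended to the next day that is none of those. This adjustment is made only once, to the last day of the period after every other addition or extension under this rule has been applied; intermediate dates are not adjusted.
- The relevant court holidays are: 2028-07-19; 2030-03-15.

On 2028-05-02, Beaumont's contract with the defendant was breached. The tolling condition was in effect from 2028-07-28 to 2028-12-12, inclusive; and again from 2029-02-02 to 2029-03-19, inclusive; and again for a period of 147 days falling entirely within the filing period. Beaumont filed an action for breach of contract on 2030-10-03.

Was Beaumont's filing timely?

No

551 days after 2028-05-02 is November 4, 2029.
From July 28, 2028 through December 12, 2028 inclusive is 138 days; tolling adds 138 days: November 4, 2029 + 138 days = March 22, 2030.
From February 2, 2029 through March 19, 2029 inclusive is 46 days; tolling adds 46 days: March 22, 2030 + 46 days = May 7, 2030.
Tolling adds 147 days: May 7, 2030 + 147 days = October 1, 2030.
October 1, 2030 is a Tuesday and not a court holiday, so no extension applies.
The deadline is October 1, 2030; the filing on October 3, 2030 is after that date.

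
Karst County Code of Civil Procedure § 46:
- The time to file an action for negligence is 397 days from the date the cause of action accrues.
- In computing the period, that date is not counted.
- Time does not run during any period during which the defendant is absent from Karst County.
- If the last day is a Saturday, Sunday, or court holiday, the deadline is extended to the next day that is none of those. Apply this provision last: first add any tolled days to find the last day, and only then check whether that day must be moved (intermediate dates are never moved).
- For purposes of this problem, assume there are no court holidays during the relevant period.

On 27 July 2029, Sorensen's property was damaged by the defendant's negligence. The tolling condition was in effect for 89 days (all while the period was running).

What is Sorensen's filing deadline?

397 days after 27 July 2029 is August 28, 2030.
Tolling adds 89 days: August 28, 2030 + 89 days = November 25, 2030.
November 25, 2030 is a Monday and not a court holiday, so no extension applies.

November 25, 2030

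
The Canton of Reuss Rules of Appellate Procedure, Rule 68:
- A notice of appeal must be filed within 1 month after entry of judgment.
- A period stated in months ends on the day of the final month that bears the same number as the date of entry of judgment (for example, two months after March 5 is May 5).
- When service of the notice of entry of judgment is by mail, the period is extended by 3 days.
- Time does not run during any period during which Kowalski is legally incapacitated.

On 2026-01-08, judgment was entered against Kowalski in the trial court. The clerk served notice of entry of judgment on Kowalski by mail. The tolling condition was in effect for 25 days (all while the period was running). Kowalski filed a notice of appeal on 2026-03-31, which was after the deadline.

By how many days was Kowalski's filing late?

1 month after 2026-01-08 is February 8, 2026.
Service was by mail, adding 3 days: February 8, 2026 + 3 days = February 11, 2026.
Tolling adds 25 days: February 11, 2026 + 25 days = March 8, 2026.
The deadline is March 8, 2026; from March 8, 2026 to March 31, 2026 is 23 days.

23 days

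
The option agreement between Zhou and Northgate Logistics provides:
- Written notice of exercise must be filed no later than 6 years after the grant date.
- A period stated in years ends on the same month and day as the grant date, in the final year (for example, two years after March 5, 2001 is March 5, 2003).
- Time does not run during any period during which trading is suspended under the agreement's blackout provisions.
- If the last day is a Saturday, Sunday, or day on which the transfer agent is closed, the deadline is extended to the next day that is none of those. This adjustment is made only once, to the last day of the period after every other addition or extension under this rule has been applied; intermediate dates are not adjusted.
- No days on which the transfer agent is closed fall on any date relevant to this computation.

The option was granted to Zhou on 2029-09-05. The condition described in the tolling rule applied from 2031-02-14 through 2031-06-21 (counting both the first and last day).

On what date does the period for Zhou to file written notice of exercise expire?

6 years after 2029-09-05 is September 5, 2035.
From February 14, 2031 through June 21, 2031 inclusive is 128 days; tolling adds 128 days: September 5, 2035 + 128 days = January 11, 2036.
January 11, 2036 is a Friday and not a day on which the transfer agent is closed, so no extension applies.

January 11, 2036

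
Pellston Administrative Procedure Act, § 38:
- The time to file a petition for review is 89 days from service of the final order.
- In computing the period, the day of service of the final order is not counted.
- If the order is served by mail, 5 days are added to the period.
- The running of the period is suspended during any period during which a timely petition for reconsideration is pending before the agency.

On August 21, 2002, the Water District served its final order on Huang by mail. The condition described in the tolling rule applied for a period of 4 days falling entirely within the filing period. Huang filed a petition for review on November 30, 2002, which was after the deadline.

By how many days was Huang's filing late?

89 days after August 21, 2002 is November 18, 2002.
Service was by mail, adding 5 days: November 18, 2002 + 5 days = November 23, 2002.
Tolling adds 4 days: November 23, 2002 + 4 days = November 27, 2002.
The deadline is November 27, 2002; from November 27, 2002 to November 30, 2002 is 3 days.

3 days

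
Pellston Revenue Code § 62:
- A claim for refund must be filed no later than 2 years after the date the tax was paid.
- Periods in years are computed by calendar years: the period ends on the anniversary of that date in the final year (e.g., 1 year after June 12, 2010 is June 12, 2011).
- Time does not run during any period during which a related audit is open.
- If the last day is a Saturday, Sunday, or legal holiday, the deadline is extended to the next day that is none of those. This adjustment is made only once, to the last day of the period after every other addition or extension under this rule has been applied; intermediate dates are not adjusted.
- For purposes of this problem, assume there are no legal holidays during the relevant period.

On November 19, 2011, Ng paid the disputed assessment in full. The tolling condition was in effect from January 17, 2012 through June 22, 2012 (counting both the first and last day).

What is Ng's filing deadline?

2 years after November 19, 2011 is November 19, 2013.
From January 17, 2012 through June 22, 2012 inclusive is 158 days; tolling adds 158 days: November 19, 2013 + 158 days = April 26, 2014.
April 26, 2014 is Saturday; April 27, 2014 is Sunday. The next qualifying day is April 28, 2014.

April 28, 2014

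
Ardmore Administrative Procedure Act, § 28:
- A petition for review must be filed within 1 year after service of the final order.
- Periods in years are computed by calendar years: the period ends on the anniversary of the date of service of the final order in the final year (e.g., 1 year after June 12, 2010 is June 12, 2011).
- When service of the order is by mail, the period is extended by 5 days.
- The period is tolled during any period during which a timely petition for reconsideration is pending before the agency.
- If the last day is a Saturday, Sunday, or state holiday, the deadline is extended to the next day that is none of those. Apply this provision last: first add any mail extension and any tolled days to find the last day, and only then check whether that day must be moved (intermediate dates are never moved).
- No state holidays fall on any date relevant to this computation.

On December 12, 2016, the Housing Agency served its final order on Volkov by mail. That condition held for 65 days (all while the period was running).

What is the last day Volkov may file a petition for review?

1 year after December 12, 2016 is December 12, 2017.
Service was by mail, adding 5 days: December 12, 2017 + 5 days = December 17, 2017.
Tolling adds 65 days: December 17, 2017 + 65 days = February 20, 2018.
February 20, 2018 is a Tuesday and not a state holiday, so no extension applies.

February 20, 2018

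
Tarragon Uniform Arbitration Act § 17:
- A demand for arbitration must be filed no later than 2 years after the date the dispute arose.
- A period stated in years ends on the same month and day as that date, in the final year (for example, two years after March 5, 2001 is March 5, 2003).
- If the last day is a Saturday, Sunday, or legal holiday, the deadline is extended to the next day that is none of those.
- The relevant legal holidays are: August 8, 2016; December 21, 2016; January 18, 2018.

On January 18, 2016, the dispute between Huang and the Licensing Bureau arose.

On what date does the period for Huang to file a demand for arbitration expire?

January 19, 2018

2 years after January 18, 2016 is January 18, 2018.
January 18, 2018 is a listed holiday. The next qualifying day is January 19, 2018.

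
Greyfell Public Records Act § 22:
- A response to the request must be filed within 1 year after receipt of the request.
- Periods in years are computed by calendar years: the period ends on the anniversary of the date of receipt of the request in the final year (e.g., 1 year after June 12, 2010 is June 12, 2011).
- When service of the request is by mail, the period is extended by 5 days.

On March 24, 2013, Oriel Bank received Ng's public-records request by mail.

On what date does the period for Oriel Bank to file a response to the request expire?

March 29, 2014

1 year after March 24, 2013 is March 24, 2014.
Service was by mail, adding 5 days: March 24, 2014 + 5 days = March 29, 2014.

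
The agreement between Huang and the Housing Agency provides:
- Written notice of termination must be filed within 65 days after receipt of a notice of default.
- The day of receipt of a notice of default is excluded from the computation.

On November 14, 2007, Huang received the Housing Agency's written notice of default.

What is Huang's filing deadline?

January 18, 2008

65 days after November 14, 2007 is January 18, 2008.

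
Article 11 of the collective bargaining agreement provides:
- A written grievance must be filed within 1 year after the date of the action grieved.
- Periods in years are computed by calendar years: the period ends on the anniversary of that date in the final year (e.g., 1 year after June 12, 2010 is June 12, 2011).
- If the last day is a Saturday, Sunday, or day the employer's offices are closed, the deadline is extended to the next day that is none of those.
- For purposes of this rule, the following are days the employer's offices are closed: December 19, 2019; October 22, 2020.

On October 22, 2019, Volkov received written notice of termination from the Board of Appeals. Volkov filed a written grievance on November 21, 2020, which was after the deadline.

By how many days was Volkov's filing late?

1 year after October 22, 2019 is October 22, 2020.
October 22, 2020 is a listed holiday. The next qualifying day is October 23, 2020.
The deadline is October 23, 2020; from October 23, 2020 to November 21, 2020 is 29 days.

29 days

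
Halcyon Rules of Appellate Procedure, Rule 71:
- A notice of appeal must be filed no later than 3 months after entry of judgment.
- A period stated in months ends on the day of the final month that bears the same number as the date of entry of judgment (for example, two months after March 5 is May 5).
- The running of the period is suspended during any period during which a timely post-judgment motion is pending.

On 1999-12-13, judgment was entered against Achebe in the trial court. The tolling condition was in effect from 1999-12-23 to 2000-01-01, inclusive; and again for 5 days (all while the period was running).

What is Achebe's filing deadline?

3 months after 1999-12-13 is March 13, 2000.
From December 23, 1999 through January 1, 2000 inclusive is 10 days; tolling adds 10 days: March 13, 2000 + 10 days = March 23, 2000.
Tolling adds 5 days: March 23, 2000 + 5 days = March 28, 2000.

March 28, 2000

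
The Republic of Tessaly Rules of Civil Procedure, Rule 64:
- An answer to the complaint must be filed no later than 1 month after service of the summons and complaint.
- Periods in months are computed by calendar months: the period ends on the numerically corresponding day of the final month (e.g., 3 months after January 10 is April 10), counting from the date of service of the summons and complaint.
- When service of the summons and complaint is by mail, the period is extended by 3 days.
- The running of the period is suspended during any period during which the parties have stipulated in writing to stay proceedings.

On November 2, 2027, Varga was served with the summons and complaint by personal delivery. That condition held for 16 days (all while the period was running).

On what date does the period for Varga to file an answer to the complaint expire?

1 month after November 2, 2027 is December 2, 2027.
Service was not by mail, so no mail extension applies.
Tolling adds 16 days: December 2, 2027 + 16 days = December 18, 2027.

December 18, 2027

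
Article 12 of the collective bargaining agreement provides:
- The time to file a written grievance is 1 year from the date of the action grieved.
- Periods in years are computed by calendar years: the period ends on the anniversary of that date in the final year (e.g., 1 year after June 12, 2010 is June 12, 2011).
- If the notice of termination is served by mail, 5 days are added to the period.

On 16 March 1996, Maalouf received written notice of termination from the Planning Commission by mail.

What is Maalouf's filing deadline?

March 21, 1997

1 year after 16 March 1996 is March 16, 1997.
Service was by mail, adding 5 days: March 16, 1997 + 5 days = March 21, 1997.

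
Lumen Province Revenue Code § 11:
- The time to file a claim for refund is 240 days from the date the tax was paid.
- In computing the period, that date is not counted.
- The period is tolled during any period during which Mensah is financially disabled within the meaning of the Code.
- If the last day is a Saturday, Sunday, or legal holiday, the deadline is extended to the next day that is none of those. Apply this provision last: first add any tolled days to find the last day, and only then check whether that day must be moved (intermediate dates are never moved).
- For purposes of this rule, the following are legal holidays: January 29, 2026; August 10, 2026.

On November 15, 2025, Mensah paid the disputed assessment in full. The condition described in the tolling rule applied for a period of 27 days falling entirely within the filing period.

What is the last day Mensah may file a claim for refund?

240 days after November 15, 2025 is July 13, 2026.
Tolling adds 27 days: July 13, 2026 + 27 days = August 9, 2026.
August 9, 2026 is Sunday; August 10, 2026 is a listed holiday. The next qualifying day is August 11, 2026.

August 11, 2026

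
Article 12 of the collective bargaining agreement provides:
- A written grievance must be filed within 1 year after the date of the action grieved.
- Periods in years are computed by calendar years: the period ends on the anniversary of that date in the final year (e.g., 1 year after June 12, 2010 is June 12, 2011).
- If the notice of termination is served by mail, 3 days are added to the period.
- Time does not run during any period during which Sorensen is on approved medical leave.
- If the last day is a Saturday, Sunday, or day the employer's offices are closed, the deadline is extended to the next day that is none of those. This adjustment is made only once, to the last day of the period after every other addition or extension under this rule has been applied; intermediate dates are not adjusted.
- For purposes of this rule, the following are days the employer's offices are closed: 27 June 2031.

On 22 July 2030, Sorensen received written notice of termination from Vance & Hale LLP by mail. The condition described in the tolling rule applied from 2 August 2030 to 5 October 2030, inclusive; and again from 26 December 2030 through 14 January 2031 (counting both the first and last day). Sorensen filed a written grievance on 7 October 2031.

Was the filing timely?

Yes

1 year after 22 July 2030 is July 22, 2031.
Service was by mail, adding 3 days: July 22, 2031 + 3 days = July 25, 2031.
From August 2, 2030 through October 5, 2030 inclusive is 65 days; tolling adds 65 days: July 25, 2031 + 65 days = September 28, 2031.
From December 26, 2030 through January 14, 2031 inclusive is 20 days; tolling adds 20 days: September 28, 2031 + 20 days = October 18, 2031.
October 18, 2031 is Saturday; October 19, 2031 is Sunday. The next qualifying day is October 20, 2031.
The deadline is October 20, 2031; the filing on October 7, 2031 is on or before that date.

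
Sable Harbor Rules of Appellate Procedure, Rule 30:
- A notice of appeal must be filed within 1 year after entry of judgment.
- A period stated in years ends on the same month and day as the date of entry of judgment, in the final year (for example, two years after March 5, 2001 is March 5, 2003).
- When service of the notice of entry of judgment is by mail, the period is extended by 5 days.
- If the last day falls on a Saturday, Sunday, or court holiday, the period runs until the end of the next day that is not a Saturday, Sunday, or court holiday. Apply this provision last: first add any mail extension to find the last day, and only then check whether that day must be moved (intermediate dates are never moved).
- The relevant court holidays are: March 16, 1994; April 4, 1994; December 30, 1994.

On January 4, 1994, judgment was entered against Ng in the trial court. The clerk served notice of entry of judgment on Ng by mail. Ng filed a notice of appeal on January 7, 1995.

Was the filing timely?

1 year after January 4, 1994 is January 4, 1995.
Service was by mail, adding 5 days: January 4, 1995 + 5 days = January 9, 1995.
January 9, 1995 is a Monday and not a court holiday, so no extension applies.
The deadline is January 9, 1995; the filing on January 7, 1995 is on or before that date.

Yes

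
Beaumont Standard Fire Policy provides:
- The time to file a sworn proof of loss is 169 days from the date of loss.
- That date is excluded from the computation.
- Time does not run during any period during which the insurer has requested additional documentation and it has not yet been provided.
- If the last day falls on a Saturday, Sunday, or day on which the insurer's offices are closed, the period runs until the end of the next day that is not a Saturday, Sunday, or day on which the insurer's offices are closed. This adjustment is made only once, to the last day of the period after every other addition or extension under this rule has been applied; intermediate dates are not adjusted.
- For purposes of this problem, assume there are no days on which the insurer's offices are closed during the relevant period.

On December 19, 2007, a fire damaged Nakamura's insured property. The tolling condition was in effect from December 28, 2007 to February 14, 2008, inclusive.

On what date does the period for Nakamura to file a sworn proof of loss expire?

July 24, 2008

169 days after December 19, 2007 is June 5, 2008.
From December 28, 2007 through February 14, 2008 inclusive is 49 days; tolling adds 49 days: June 5, 2008 + 49 days = July 24, 2008.
July 24, 2008 is a Thursday and not a day on which the insurer's offices are closed, so no extension applies.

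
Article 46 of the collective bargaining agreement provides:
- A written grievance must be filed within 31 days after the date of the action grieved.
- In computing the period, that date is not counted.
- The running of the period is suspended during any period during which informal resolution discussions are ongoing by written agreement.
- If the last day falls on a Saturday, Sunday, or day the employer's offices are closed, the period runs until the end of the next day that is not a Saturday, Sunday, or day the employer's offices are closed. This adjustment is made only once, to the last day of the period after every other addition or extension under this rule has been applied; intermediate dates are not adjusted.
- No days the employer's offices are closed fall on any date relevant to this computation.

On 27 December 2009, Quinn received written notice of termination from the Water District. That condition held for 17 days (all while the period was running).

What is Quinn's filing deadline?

31 days after 27 December 2009 is January 27, 2010.
Tolling adds 17 days: January 27, 2010 + 17 days = February 13, 2010.
February 13, 2010 is Saturday; February 14, 2010 is Sunday. The next qualifying day is February 15, 2010.

February 15, 2010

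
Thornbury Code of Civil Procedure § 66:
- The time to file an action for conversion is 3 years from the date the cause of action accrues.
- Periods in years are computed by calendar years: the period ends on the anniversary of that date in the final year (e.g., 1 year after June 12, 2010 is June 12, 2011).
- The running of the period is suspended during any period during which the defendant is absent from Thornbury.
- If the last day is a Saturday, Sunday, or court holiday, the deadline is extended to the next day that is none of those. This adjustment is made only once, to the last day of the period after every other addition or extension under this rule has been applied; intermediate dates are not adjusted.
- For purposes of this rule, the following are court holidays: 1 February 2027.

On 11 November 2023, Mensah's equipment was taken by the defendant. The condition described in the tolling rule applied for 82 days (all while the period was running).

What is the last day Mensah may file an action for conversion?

February 2, 2027

3 years after 11 November 2023 is November 11, 2026.
Tolling adds 82 days: November 11, 2026 + 82 days = February 1, 2027.
February 1, 2027 is a listed holiday. The next qualifying day is February 2, 2027.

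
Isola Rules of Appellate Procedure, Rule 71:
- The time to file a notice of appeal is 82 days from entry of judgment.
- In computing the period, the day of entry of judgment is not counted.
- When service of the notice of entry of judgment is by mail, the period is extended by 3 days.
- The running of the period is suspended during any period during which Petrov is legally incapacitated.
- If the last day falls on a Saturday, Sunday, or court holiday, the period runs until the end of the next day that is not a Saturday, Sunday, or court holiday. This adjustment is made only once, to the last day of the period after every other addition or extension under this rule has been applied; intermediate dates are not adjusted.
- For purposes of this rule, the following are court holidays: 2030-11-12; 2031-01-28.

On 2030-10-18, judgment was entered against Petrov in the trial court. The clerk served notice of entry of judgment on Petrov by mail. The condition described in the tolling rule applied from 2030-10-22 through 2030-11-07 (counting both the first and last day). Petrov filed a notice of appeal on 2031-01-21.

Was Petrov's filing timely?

82 days after 2030-10-18 is January 8, 2031.
Service was by mail, adding 3 days: January 8, 2031 + 3 days = January 11, 2031.
From October 22, 2030 through November 7, 2030 inclusive is 17 days; tolling adds 17 days: January 11, 2031 + 17 days = January 28, 2031.
January 28, 2031 is a listed holiday. The next qualifying day is January 29, 2031.
The deadline is January 29, 2031; the filing on January 21, 2031 is on or before that date.

Yes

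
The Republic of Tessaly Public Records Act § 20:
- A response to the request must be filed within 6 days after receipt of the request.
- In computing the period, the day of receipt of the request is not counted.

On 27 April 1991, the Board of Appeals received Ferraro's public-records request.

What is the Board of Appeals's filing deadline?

6 days after 27 April 1991 is May 3, 1991.

May 3, 1991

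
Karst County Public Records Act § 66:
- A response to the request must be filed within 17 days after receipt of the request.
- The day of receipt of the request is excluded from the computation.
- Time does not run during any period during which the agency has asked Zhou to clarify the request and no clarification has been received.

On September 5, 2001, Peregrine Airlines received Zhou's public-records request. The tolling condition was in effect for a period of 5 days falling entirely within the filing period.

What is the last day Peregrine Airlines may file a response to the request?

September 27, 2001

17 days after September 5, 2001 is September 22, 2001.
Tolling adds 5 days: September 22, 2001 + 5 days = September 27, 2001.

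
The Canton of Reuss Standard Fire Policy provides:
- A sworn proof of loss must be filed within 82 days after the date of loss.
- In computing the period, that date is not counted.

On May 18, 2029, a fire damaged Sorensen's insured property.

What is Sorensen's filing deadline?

August 8, 2029

82 days after May 18, 2029 is August 8, 2029.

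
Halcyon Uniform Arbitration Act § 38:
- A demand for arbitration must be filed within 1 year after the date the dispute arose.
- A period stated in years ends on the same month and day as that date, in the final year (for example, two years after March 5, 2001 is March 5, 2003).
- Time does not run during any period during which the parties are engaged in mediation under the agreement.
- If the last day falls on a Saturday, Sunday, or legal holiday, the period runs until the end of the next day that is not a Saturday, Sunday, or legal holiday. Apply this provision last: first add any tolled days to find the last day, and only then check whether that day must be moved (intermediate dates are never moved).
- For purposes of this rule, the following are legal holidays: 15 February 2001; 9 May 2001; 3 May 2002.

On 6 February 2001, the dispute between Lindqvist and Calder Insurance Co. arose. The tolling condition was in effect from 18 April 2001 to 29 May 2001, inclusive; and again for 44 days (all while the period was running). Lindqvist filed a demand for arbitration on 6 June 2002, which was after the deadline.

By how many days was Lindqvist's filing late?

1 year after 6 February 2001 is February 6, 2002.
From April 18, 2001 through May 29, 2001 inclusive is 42 days; tolling adds 42 days: February 6, 2002 + 42 days = March 20, 2002.
Tolling adds 44 days: March 20, 2002 + 44 days = May 3, 2002.
May 3, 2002 is a listed holiday; May 4, 2002 is Saturday; May 5, 2002 is Sunday. The next qualifying day is May 6, 2002.
The deadline is May 6, 2002; from May 6, 2002 to June 6, 2002 is 31 days.

31 days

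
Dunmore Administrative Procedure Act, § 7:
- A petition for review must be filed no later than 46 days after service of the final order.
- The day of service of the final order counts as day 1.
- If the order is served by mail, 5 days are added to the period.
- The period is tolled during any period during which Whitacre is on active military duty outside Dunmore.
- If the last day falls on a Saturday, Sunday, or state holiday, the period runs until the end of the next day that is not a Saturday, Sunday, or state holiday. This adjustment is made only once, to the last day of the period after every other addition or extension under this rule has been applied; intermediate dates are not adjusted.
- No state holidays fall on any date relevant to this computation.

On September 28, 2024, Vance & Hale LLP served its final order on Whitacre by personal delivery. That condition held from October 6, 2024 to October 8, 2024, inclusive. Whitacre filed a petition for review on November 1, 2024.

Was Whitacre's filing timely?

Counting September 28, 2024 as day 1, day 46 is November 12, 2024.
Service was not by mail, so no mail extension applies.
From October 6, 2024 through October 8, 2024 inclusive is 3 days; tolling adds 3 days: November 12, 2024 + 3 days = November 15, 2024.
November 15, 2024 is a Friday and not a state holiday, so no extension applies.
The deadline is November 15, 2024; the filing on November 1, 2024 is on or before that date.

Yes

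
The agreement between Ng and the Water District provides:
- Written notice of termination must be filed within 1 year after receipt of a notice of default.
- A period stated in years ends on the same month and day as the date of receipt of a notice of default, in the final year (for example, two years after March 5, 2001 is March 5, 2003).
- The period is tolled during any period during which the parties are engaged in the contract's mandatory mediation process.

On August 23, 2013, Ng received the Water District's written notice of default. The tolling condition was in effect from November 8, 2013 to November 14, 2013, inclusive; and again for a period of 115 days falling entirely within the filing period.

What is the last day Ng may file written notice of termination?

December 23, 2014

1 year after August 23, 2013 is August 23, 2014.
From November 8, 2013 through November 14, 2013 inclusive is 7 days; tolling adds 7 days: August 23, 2014 + 7 days = August 30, 2014.
Tolling adds 115 days: August 30, 2014 + 115 days = December 23, 2014.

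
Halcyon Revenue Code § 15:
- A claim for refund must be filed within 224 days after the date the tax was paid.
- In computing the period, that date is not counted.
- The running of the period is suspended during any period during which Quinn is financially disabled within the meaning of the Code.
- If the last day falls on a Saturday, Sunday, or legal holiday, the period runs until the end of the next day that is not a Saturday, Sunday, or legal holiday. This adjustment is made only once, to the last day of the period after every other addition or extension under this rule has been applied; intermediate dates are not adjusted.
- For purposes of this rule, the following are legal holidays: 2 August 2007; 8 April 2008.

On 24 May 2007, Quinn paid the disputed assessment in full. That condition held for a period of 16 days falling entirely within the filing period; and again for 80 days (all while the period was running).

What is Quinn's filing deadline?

April 9, 2008

224 days after 24 May 2007 is January 3, 2008.
Tolling adds 16 days: January 3, 2008 + 16 days = January 19, 2008.
Tolling adds 80 days: January 19, 2008 + 80 days = April 8, 2008.
April 8, 2008 is a listed holiday. The next qualifying day is April 9, 2008.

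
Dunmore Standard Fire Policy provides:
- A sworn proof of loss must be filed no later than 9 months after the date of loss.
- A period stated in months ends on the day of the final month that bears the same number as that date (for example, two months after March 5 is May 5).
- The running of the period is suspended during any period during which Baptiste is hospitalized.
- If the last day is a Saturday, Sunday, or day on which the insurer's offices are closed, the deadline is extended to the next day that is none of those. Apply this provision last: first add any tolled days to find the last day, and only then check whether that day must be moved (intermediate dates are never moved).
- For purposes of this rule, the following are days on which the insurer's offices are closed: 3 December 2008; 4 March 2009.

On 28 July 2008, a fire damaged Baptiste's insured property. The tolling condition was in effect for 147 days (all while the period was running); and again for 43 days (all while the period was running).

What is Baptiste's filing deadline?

November 4, 2009

9 months after 28 July 2008 is April 28, 2009.
Tolling adds 147 days: April 28, 2009 + 147 days = September 22, 2009.
Tolling adds 43 days: September 22, 2009 + 43 days = November 4, 2009.
November 4, 2009 is a Wednesday and not a day on which the insurer's offices are closed, so no extension applies.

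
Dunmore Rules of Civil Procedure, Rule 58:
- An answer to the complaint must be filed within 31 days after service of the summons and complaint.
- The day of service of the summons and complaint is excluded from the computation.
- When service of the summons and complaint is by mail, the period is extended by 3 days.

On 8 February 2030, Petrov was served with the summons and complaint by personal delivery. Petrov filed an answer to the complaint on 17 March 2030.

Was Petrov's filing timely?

No

31 days after 8 February 2030 is March 11, 2030.
Service was not by mail, so no mail extension applies.
The deadline is March 11, 2030; the filing on March 17, 2030 is after that date.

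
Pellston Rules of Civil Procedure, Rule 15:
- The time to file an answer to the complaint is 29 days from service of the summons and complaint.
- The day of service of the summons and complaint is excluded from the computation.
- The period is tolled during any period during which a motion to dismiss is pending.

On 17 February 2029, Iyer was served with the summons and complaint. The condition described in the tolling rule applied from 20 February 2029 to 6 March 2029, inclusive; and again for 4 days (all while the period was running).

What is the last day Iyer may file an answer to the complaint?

April 6, 2029

29 days after 17 February 2029 is March 18, 2029.
From February 20, 2029 through March 6, 2029 inclusive is 15 days; tolling adds 15 days: March 18, 2029 + 15 days = April 2, 2029.
Tolling adds 4 days: April 2, 2029 + 4 days = April 6, 2029.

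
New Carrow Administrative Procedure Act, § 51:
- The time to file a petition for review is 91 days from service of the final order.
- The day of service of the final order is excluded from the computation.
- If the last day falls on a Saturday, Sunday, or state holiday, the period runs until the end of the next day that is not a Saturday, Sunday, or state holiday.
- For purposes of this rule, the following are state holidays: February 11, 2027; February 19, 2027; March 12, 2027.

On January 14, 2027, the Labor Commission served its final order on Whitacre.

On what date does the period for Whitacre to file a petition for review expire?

91 days after January 14, 2027 is April 15, 2027.
April 15, 2027 is a Thursday and not a state holiday, so no extension applies.

April 15, 2027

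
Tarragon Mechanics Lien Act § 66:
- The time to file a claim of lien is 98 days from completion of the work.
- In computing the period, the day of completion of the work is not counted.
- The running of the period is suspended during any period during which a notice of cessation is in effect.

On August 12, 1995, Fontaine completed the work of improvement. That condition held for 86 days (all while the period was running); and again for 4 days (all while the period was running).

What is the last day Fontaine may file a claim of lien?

February 16, 1996

98 days after August 12, 1995 is November 18, 1995.
Tolling adds 86 days: November 18, 1995 + 86 days = February 12, 1996.
Tolling adds 4 days: February 12, 1996 + 4 days = February 16, 1996.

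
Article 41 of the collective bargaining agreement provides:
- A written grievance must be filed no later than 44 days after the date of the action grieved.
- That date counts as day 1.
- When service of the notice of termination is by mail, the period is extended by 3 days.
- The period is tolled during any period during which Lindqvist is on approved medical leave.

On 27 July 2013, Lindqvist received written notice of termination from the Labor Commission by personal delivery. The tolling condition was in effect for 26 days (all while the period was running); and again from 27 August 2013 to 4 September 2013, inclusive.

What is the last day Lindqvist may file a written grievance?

Counting 27 July 2013 as day 1, day 44 is September 8, 2013.
Service was not by mail, so no mail extension applies.
Tolling adds 26 days: September 8, 2013 + 26 days = October 4, 2013.
From August 27, 2013 through September 4, 2013 inclusive is 9 days; tolling adds 9 days: October 4, 2013 + 9 days = October 13, 2013.

October 13, 2013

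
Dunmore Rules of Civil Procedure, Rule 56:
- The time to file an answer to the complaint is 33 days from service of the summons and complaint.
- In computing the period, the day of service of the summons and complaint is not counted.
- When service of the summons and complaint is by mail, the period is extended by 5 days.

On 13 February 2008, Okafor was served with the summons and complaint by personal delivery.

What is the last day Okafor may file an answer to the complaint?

33 days after 13 February 2008 is March 17, 2008.
Service was not by mail, so no mail extension applies.

March 17, 2008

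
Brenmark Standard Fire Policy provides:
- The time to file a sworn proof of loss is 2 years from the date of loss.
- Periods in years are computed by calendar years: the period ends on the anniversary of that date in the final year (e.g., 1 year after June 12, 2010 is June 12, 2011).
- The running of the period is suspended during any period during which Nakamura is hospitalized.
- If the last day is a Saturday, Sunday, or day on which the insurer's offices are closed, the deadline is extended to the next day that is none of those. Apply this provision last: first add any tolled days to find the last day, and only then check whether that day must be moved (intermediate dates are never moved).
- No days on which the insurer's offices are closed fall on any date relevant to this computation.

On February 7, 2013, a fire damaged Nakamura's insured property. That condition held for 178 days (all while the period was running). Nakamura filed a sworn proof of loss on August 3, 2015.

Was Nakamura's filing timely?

2 years after February 7, 2013 is February 7, 2015.
Tolling adds 178 days: February 7, 2015 + 178 days = August 4, 2015.
August 4, 2015 is a Tuesday and not a day on which the insurer's offices are closed, so no extension applies.
The deadline is August 4, 2015; the filing on August 3, 2015 is on or before that date.

Yes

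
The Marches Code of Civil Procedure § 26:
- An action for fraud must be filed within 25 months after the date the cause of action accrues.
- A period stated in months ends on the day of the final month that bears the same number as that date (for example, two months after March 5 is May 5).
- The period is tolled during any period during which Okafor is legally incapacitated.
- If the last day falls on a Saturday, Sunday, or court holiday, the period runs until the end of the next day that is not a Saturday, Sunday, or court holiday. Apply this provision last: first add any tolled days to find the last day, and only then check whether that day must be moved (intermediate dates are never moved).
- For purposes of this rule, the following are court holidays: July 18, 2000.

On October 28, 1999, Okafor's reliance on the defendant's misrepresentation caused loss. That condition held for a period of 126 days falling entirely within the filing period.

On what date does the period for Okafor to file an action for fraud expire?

25 months after October 28, 1999 is November 28, 2001.
Tolling adds 126 days: November 28, 2001 + 126 days = April 3, 2002.
April 3, 2002 is a Wednesday and not a court holiday, so no extension applies.

April 3, 2002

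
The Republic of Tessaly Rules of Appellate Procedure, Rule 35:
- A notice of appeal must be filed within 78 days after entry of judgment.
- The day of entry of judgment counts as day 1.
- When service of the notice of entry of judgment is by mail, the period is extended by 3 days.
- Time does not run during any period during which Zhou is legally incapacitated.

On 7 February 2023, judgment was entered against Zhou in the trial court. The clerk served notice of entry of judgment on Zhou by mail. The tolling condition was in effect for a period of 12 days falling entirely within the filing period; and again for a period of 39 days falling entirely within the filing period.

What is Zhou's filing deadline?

Counting 7 February 2023 as day 1, day 78 is April 25, 2023.
Service was by mail, adding 3 days: April 25, 2023 + 3 days = April 28, 2023.
Tolling adds 12 days: April 28, 2023 + 12 days = May 10, 2023.
Tolling adds 39 days: May 10, 2023 + 39 days = June 18, 2023.

June 18, 2023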